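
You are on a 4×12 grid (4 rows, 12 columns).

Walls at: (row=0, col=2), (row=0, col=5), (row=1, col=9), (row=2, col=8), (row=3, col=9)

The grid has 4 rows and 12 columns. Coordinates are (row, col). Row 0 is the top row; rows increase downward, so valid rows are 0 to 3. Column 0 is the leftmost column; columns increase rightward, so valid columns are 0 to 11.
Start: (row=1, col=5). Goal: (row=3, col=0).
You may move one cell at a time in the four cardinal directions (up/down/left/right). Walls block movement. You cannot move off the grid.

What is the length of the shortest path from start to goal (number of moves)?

Answer: Shortest path length: 7

Derivation:
BFS from (row=1, col=5) until reaching (row=3, col=0):
  Distance 0: (row=1, col=5)
  Distance 1: (row=1, col=4), (row=1, col=6), (row=2, col=5)
  Distance 2: (row=0, col=4), (row=0, col=6), (row=1, col=3), (row=1, col=7), (row=2, col=4), (row=2, col=6), (row=3, col=5)
  Distance 3: (row=0, col=3), (row=0, col=7), (row=1, col=2), (row=1, col=8), (row=2, col=3), (row=2, col=7), (row=3, col=4), (row=3, col=6)
  Distance 4: (row=0, col=8), (row=1, col=1), (row=2, col=2), (row=3, col=3), (row=3, col=7)
  Distance 5: (row=0, col=1), (row=0, col=9), (row=1, col=0), (row=2, col=1), (row=3, col=2), (row=3, col=8)
  Distance 6: (row=0, col=0), (row=0, col=10), (row=2, col=0), (row=3, col=1)
  Distance 7: (row=0, col=11), (row=1, col=10), (row=3, col=0)  <- goal reached here
One shortest path (7 moves): (row=1, col=5) -> (row=1, col=4) -> (row=1, col=3) -> (row=1, col=2) -> (row=1, col=1) -> (row=1, col=0) -> (row=2, col=0) -> (row=3, col=0)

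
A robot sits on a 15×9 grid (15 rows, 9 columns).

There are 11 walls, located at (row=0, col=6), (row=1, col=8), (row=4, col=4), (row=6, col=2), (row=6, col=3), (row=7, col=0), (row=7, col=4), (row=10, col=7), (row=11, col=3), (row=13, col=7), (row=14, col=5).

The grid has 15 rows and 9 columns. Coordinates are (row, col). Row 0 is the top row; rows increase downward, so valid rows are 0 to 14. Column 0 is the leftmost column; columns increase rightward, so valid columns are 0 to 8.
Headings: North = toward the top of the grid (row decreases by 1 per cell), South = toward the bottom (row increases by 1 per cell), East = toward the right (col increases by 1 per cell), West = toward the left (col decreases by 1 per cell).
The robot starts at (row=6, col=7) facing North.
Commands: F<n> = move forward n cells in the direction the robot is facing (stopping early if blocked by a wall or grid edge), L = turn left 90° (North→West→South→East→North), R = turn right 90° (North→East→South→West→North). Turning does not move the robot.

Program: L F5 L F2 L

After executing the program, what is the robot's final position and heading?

Answer: Final position: (row=6, col=4), facing East

Derivation:
Start: (row=6, col=7), facing North
  L: turn left, now facing West
  F5: move forward 3/5 (blocked), now at (row=6, col=4)
  L: turn left, now facing South
  F2: move forward 0/2 (blocked), now at (row=6, col=4)
  L: turn left, now facing East
Final: (row=6, col=4), facing East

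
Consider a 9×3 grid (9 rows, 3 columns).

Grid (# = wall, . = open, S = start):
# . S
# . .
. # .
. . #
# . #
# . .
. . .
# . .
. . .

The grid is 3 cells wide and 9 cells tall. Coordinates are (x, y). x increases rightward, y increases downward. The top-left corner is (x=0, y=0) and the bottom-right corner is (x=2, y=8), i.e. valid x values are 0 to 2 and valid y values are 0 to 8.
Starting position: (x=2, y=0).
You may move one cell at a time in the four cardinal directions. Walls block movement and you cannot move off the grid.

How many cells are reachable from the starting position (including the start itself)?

Answer: Reachable cells: 5

Derivation:
BFS flood-fill from (x=2, y=0):
  Distance 0: (x=2, y=0)
  Distance 1: (x=1, y=0), (x=2, y=1)
  Distance 2: (x=1, y=1), (x=2, y=2)
Total reachable: 5 (grid has 19 open cells total)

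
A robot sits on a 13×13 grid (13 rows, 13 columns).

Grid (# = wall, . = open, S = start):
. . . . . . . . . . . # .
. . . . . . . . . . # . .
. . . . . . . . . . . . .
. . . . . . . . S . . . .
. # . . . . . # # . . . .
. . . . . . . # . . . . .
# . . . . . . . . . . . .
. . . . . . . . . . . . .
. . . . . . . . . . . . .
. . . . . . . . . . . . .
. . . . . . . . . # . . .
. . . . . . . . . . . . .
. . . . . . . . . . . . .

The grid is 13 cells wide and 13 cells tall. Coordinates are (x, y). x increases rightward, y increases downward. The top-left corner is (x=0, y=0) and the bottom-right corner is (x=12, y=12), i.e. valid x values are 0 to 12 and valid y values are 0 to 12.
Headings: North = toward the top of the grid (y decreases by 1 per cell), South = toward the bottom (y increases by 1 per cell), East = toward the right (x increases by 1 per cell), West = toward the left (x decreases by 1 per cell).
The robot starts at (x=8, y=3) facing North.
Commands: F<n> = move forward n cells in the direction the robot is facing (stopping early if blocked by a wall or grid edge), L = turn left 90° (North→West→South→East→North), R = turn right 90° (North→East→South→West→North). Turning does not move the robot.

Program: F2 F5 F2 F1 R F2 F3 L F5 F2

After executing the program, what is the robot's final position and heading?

Answer: Final position: (x=10, y=0), facing North

Derivation:
Start: (x=8, y=3), facing North
  F2: move forward 2, now at (x=8, y=1)
  F5: move forward 1/5 (blocked), now at (x=8, y=0)
  F2: move forward 0/2 (blocked), now at (x=8, y=0)
  F1: move forward 0/1 (blocked), now at (x=8, y=0)
  R: turn right, now facing East
  F2: move forward 2, now at (x=10, y=0)
  F3: move forward 0/3 (blocked), now at (x=10, y=0)
  L: turn left, now facing North
  F5: move forward 0/5 (blocked), now at (x=10, y=0)
  F2: move forward 0/2 (blocked), now at (x=10, y=0)
Final: (x=10, y=0), facing North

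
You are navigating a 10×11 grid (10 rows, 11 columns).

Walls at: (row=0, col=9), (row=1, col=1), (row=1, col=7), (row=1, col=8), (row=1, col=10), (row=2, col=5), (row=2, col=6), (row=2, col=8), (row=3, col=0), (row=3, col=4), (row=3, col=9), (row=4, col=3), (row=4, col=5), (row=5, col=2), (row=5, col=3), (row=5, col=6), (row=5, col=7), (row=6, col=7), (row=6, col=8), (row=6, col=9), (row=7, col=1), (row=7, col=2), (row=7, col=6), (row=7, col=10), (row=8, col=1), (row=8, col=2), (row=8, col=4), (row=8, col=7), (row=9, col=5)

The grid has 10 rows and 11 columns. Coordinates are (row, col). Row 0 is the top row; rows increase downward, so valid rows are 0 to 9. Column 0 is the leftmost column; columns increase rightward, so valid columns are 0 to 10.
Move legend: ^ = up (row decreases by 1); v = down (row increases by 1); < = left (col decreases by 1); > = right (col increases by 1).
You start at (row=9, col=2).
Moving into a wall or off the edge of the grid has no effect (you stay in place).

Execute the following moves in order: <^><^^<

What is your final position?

Start: (row=9, col=2)
  < (left): (row=9, col=2) -> (row=9, col=1)
  ^ (up): blocked, stay at (row=9, col=1)
  > (right): (row=9, col=1) -> (row=9, col=2)
  < (left): (row=9, col=2) -> (row=9, col=1)
  ^ (up): blocked, stay at (row=9, col=1)
  ^ (up): blocked, stay at (row=9, col=1)
  < (left): (row=9, col=1) -> (row=9, col=0)
Final: (row=9, col=0)

Answer: Final position: (row=9, col=0)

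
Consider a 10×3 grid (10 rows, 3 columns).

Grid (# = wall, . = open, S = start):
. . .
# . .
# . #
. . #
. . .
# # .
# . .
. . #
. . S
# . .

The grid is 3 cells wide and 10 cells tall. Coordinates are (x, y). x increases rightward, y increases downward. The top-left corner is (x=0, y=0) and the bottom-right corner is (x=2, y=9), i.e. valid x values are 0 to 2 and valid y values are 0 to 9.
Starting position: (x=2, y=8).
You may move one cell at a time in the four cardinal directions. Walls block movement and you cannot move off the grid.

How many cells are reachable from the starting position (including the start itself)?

BFS flood-fill from (x=2, y=8):
  Distance 0: (x=2, y=8)
  Distance 1: (x=1, y=8), (x=2, y=9)
  Distance 2: (x=1, y=7), (x=0, y=8), (x=1, y=9)
  Distance 3: (x=1, y=6), (x=0, y=7)
  Distance 4: (x=2, y=6)
  Distance 5: (x=2, y=5)
  Distance 6: (x=2, y=4)
  Distance 7: (x=1, y=4)
  Distance 8: (x=1, y=3), (x=0, y=4)
  Distance 9: (x=1, y=2), (x=0, y=3)
  Distance 10: (x=1, y=1)
  Distance 11: (x=1, y=0), (x=2, y=1)
  Distance 12: (x=0, y=0), (x=2, y=0)
Total reachable: 21 (grid has 21 open cells total)

Answer: Reachable cells: 21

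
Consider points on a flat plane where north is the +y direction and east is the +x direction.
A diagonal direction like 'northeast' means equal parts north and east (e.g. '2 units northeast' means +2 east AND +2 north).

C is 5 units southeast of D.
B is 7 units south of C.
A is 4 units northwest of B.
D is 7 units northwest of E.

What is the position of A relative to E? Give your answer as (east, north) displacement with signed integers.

Answer: A is at (east=-6, north=-1) relative to E.

Derivation:
Place E at the origin (east=0, north=0).
  D is 7 units northwest of E: delta (east=-7, north=+7); D at (east=-7, north=7).
  C is 5 units southeast of D: delta (east=+5, north=-5); C at (east=-2, north=2).
  B is 7 units south of C: delta (east=+0, north=-7); B at (east=-2, north=-5).
  A is 4 units northwest of B: delta (east=-4, north=+4); A at (east=-6, north=-1).
Therefore A relative to E: (east=-6, north=-1).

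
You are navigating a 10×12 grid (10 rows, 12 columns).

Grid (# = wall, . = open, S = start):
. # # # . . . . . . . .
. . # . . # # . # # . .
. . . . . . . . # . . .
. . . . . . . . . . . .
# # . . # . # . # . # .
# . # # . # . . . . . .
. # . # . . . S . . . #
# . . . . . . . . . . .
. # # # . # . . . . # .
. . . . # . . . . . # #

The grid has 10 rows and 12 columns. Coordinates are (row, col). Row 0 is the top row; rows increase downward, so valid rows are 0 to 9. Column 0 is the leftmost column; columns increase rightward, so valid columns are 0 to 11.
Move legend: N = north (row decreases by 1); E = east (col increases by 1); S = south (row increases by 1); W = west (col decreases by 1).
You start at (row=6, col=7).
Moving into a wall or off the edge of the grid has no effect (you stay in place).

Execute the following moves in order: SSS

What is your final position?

Answer: Final position: (row=9, col=7)

Derivation:
Start: (row=6, col=7)
  S (south): (row=6, col=7) -> (row=7, col=7)
  S (south): (row=7, col=7) -> (row=8, col=7)
  S (south): (row=8, col=7) -> (row=9, col=7)
Final: (row=9, col=7)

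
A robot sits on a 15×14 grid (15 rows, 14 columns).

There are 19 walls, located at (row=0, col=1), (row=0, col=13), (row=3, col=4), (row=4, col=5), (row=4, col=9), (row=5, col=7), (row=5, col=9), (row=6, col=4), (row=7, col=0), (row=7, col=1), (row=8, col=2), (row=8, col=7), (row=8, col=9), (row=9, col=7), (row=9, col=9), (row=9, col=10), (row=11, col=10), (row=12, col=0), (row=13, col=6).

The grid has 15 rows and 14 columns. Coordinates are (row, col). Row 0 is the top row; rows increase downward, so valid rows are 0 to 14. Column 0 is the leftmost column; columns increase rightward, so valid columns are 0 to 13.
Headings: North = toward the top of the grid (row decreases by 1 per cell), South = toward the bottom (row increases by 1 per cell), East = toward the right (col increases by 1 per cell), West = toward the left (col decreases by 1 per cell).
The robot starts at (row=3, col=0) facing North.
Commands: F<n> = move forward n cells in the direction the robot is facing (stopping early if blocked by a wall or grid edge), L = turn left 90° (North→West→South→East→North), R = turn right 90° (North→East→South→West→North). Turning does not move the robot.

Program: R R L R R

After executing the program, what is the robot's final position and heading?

Start: (row=3, col=0), facing North
  R: turn right, now facing East
  R: turn right, now facing South
  L: turn left, now facing East
  R: turn right, now facing South
  R: turn right, now facing West
Final: (row=3, col=0), facing West

Answer: Final position: (row=3, col=0), facing West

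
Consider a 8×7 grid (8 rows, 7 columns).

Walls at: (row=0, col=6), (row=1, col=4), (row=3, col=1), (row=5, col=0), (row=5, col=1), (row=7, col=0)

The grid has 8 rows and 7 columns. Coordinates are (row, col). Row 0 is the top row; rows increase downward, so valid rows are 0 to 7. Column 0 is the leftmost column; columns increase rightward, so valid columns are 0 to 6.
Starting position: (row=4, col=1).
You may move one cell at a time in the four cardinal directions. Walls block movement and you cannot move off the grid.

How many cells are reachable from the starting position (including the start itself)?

BFS flood-fill from (row=4, col=1):
  Distance 0: (row=4, col=1)
  Distance 1: (row=4, col=0), (row=4, col=2)
  Distance 2: (row=3, col=0), (row=3, col=2), (row=4, col=3), (row=5, col=2)
  Distance 3: (row=2, col=0), (row=2, col=2), (row=3, col=3), (row=4, col=4), (row=5, col=3), (row=6, col=2)
  Distance 4: (row=1, col=0), (row=1, col=2), (row=2, col=1), (row=2, col=3), (row=3, col=4), (row=4, col=5), (row=5, col=4), (row=6, col=1), (row=6, col=3), (row=7, col=2)
  Distance 5: (row=0, col=0), (row=0, col=2), (row=1, col=1), (row=1, col=3), (row=2, col=4), (row=3, col=5), (row=4, col=6), (row=5, col=5), (row=6, col=0), (row=6, col=4), (row=7, col=1), (row=7, col=3)
  Distance 6: (row=0, col=1), (row=0, col=3), (row=2, col=5), (row=3, col=6), (row=5, col=6), (row=6, col=5), (row=7, col=4)
  Distance 7: (row=0, col=4), (row=1, col=5), (row=2, col=6), (row=6, col=6), (row=7, col=5)
  Distance 8: (row=0, col=5), (row=1, col=6), (row=7, col=6)
Total reachable: 50 (grid has 50 open cells total)

Answer: Reachable cells: 50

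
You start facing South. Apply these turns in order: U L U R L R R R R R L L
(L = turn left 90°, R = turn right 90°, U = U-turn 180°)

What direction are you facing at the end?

Start: South
  U (U-turn (180°)) -> North
  L (left (90° counter-clockwise)) -> West
  U (U-turn (180°)) -> East
  R (right (90° clockwise)) -> South
  L (left (90° counter-clockwise)) -> East
  R (right (90° clockwise)) -> South
  R (right (90° clockwise)) -> West
  R (right (90° clockwise)) -> North
  R (right (90° clockwise)) -> East
  R (right (90° clockwise)) -> South
  L (left (90° counter-clockwise)) -> East
  L (left (90° counter-clockwise)) -> North
Final: North

Answer: Final heading: North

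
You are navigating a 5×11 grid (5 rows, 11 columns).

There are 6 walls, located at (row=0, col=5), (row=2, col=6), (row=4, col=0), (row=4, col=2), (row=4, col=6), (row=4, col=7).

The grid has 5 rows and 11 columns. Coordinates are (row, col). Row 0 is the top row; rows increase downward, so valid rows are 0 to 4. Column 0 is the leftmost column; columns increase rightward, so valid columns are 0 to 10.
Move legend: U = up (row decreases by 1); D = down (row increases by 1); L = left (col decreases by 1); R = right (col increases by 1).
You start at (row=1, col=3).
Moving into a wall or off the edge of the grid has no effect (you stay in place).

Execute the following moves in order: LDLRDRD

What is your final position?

Start: (row=1, col=3)
  L (left): (row=1, col=3) -> (row=1, col=2)
  D (down): (row=1, col=2) -> (row=2, col=2)
  L (left): (row=2, col=2) -> (row=2, col=1)
  R (right): (row=2, col=1) -> (row=2, col=2)
  D (down): (row=2, col=2) -> (row=3, col=2)
  R (right): (row=3, col=2) -> (row=3, col=3)
  D (down): (row=3, col=3) -> (row=4, col=3)
Final: (row=4, col=3)

Answer: Final position: (row=4, col=3)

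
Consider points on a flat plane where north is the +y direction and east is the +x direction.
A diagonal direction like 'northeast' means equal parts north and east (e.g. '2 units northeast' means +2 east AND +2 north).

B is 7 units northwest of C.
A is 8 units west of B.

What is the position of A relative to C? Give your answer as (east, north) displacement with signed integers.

Answer: A is at (east=-15, north=7) relative to C.

Derivation:
Place C at the origin (east=0, north=0).
  B is 7 units northwest of C: delta (east=-7, north=+7); B at (east=-7, north=7).
  A is 8 units west of B: delta (east=-8, north=+0); A at (east=-15, north=7).
Therefore A relative to C: (east=-15, north=7).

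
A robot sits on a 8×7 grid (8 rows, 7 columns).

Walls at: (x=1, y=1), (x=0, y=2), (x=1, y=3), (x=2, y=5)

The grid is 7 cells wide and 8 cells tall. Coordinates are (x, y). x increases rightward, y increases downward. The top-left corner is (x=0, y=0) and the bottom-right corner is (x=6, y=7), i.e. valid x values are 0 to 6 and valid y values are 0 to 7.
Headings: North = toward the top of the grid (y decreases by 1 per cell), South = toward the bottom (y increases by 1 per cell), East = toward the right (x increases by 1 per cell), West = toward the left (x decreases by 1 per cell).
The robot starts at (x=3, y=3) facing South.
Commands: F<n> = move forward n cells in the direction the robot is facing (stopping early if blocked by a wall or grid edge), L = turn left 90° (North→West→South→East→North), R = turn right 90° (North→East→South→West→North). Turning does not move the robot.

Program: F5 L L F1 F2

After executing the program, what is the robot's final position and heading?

Start: (x=3, y=3), facing South
  F5: move forward 4/5 (blocked), now at (x=3, y=7)
  L: turn left, now facing East
  L: turn left, now facing North
  F1: move forward 1, now at (x=3, y=6)
  F2: move forward 2, now at (x=3, y=4)
Final: (x=3, y=4), facing North

Answer: Final position: (x=3, y=4), facing North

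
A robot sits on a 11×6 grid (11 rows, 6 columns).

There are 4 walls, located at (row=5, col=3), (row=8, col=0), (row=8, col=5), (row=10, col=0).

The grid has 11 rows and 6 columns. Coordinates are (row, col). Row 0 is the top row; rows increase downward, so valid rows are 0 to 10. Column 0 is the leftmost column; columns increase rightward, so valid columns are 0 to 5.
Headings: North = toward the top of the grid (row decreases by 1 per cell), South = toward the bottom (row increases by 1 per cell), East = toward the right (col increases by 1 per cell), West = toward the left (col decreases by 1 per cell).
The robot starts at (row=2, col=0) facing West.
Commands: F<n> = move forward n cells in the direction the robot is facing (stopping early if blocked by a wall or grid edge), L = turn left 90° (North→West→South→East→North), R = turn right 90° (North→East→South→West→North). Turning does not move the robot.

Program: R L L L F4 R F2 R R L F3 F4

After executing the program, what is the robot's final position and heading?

Start: (row=2, col=0), facing West
  R: turn right, now facing North
  L: turn left, now facing West
  L: turn left, now facing South
  L: turn left, now facing East
  F4: move forward 4, now at (row=2, col=4)
  R: turn right, now facing South
  F2: move forward 2, now at (row=4, col=4)
  R: turn right, now facing West
  R: turn right, now facing North
  L: turn left, now facing West
  F3: move forward 3, now at (row=4, col=1)
  F4: move forward 1/4 (blocked), now at (row=4, col=0)
Final: (row=4, col=0), facing West

Answer: Final position: (row=4, col=0), facing West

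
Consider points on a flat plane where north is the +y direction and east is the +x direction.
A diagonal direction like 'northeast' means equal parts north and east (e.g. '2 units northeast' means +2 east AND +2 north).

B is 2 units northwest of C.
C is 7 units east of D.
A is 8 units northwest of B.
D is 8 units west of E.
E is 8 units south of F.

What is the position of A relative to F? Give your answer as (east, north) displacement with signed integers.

Answer: A is at (east=-11, north=2) relative to F.

Derivation:
Place F at the origin (east=0, north=0).
  E is 8 units south of F: delta (east=+0, north=-8); E at (east=0, north=-8).
  D is 8 units west of E: delta (east=-8, north=+0); D at (east=-8, north=-8).
  C is 7 units east of D: delta (east=+7, north=+0); C at (east=-1, north=-8).
  B is 2 units northwest of C: delta (east=-2, north=+2); B at (east=-3, north=-6).
  A is 8 units northwest of B: delta (east=-8, north=+8); A at (east=-11, north=2).
Therefore A relative to F: (east=-11, north=2).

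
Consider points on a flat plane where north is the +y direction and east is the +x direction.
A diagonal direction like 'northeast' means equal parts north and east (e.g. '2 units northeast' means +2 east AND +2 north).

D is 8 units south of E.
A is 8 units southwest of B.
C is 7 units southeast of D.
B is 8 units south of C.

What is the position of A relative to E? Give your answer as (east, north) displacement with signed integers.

Answer: A is at (east=-1, north=-31) relative to E.

Derivation:
Place E at the origin (east=0, north=0).
  D is 8 units south of E: delta (east=+0, north=-8); D at (east=0, north=-8).
  C is 7 units southeast of D: delta (east=+7, north=-7); C at (east=7, north=-15).
  B is 8 units south of C: delta (east=+0, north=-8); B at (east=7, north=-23).
  A is 8 units southwest of B: delta (east=-8, north=-8); A at (east=-1, north=-31).
Therefore A relative to E: (east=-1, north=-31).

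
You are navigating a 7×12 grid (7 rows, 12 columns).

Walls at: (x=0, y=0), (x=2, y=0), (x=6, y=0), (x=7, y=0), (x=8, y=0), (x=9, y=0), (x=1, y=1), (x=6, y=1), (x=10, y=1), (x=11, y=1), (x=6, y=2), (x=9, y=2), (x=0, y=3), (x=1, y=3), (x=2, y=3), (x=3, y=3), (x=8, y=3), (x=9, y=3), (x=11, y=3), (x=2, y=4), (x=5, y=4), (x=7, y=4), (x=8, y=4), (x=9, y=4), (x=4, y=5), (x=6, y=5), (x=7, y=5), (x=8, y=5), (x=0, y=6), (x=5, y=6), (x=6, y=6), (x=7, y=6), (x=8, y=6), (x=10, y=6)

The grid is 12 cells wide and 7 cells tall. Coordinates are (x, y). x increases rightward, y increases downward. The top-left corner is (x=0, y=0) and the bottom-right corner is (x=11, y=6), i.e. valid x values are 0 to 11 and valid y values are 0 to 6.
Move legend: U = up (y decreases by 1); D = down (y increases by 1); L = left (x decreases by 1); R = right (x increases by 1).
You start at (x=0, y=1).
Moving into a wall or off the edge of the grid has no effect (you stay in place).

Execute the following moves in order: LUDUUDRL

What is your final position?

Answer: Final position: (x=0, y=2)

Derivation:
Start: (x=0, y=1)
  L (left): blocked, stay at (x=0, y=1)
  U (up): blocked, stay at (x=0, y=1)
  D (down): (x=0, y=1) -> (x=0, y=2)
  U (up): (x=0, y=2) -> (x=0, y=1)
  U (up): blocked, stay at (x=0, y=1)
  D (down): (x=0, y=1) -> (x=0, y=2)
  R (right): (x=0, y=2) -> (x=1, y=2)
  L (left): (x=1, y=2) -> (x=0, y=2)
Final: (x=0, y=2)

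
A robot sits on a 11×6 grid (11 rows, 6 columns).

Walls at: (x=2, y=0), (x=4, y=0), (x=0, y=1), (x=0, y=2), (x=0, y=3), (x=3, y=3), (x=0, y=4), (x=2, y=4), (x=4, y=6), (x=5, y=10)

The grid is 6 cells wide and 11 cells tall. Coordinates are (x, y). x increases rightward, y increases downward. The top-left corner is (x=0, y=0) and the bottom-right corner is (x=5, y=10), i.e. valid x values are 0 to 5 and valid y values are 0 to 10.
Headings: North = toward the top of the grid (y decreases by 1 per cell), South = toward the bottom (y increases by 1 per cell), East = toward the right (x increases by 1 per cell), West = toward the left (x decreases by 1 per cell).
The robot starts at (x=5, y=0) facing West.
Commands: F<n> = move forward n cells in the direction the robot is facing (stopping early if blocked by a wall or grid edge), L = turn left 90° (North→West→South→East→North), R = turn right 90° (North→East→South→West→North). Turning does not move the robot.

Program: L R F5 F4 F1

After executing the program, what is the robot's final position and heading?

Start: (x=5, y=0), facing West
  L: turn left, now facing South
  R: turn right, now facing West
  F5: move forward 0/5 (blocked), now at (x=5, y=0)
  F4: move forward 0/4 (blocked), now at (x=5, y=0)
  F1: move forward 0/1 (blocked), now at (x=5, y=0)
Final: (x=5, y=0), facing West

Answer: Final position: (x=5, y=0), facing West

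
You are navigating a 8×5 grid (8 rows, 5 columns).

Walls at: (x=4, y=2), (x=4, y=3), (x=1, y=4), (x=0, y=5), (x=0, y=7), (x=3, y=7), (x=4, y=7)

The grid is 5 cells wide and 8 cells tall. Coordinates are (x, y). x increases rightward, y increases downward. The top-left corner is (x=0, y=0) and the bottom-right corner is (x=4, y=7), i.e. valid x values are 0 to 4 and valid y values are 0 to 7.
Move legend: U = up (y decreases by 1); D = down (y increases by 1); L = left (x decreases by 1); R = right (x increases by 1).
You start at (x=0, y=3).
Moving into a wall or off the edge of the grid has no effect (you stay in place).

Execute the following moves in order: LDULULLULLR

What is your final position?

Answer: Final position: (x=1, y=1)

Derivation:
Start: (x=0, y=3)
  L (left): blocked, stay at (x=0, y=3)
  D (down): (x=0, y=3) -> (x=0, y=4)
  U (up): (x=0, y=4) -> (x=0, y=3)
  L (left): blocked, stay at (x=0, y=3)
  U (up): (x=0, y=3) -> (x=0, y=2)
  L (left): blocked, stay at (x=0, y=2)
  L (left): blocked, stay at (x=0, y=2)
  U (up): (x=0, y=2) -> (x=0, y=1)
  L (left): blocked, stay at (x=0, y=1)
  L (left): blocked, stay at (x=0, y=1)
  R (right): (x=0, y=1) -> (x=1, y=1)
Final: (x=1, y=1)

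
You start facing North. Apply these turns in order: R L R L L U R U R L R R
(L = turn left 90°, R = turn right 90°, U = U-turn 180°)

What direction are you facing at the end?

Start: North
  R (right (90° clockwise)) -> East
  L (left (90° counter-clockwise)) -> North
  R (right (90° clockwise)) -> East
  L (left (90° counter-clockwise)) -> North
  L (left (90° counter-clockwise)) -> West
  U (U-turn (180°)) -> East
  R (right (90° clockwise)) -> South
  U (U-turn (180°)) -> North
  R (right (90° clockwise)) -> East
  L (left (90° counter-clockwise)) -> North
  R (right (90° clockwise)) -> East
  R (right (90° clockwise)) -> South
Final: South

Answer: Final heading: South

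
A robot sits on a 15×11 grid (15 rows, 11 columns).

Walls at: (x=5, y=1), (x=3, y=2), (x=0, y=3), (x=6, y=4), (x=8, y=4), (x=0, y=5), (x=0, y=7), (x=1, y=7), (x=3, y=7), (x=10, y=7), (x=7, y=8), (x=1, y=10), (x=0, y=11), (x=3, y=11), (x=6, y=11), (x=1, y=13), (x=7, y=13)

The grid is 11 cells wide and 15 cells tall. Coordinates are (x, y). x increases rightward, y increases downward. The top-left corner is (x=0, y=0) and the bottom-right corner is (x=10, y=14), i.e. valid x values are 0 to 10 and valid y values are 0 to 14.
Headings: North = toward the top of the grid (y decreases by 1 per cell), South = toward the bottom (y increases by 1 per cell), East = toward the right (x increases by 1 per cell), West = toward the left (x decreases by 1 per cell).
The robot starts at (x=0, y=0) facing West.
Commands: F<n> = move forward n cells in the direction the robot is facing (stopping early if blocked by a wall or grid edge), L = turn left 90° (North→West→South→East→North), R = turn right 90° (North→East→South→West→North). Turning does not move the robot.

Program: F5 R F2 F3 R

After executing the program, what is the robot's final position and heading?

Answer: Final position: (x=0, y=0), facing East

Derivation:
Start: (x=0, y=0), facing West
  F5: move forward 0/5 (blocked), now at (x=0, y=0)
  R: turn right, now facing North
  F2: move forward 0/2 (blocked), now at (x=0, y=0)
  F3: move forward 0/3 (blocked), now at (x=0, y=0)
  R: turn right, now facing East
Final: (x=0, y=0), facing East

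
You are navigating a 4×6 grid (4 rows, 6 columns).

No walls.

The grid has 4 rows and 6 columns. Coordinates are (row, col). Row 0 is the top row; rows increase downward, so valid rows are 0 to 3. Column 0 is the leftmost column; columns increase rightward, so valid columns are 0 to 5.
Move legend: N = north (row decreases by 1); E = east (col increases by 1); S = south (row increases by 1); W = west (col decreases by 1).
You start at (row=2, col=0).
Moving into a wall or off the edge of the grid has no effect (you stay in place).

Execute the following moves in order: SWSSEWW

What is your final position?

Start: (row=2, col=0)
  S (south): (row=2, col=0) -> (row=3, col=0)
  W (west): blocked, stay at (row=3, col=0)
  S (south): blocked, stay at (row=3, col=0)
  S (south): blocked, stay at (row=3, col=0)
  E (east): (row=3, col=0) -> (row=3, col=1)
  W (west): (row=3, col=1) -> (row=3, col=0)
  W (west): blocked, stay at (row=3, col=0)
Final: (row=3, col=0)

Answer: Final position: (row=3, col=0)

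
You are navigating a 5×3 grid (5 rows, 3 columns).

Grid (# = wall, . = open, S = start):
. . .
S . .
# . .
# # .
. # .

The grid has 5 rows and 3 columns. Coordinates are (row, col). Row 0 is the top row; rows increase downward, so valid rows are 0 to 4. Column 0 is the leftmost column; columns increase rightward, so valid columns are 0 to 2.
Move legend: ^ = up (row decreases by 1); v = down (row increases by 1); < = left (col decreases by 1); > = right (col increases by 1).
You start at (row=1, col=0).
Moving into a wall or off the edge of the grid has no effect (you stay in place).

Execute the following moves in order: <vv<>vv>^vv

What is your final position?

Answer: Final position: (row=3, col=2)

Derivation:
Start: (row=1, col=0)
  < (left): blocked, stay at (row=1, col=0)
  v (down): blocked, stay at (row=1, col=0)
  v (down): blocked, stay at (row=1, col=0)
  < (left): blocked, stay at (row=1, col=0)
  > (right): (row=1, col=0) -> (row=1, col=1)
  v (down): (row=1, col=1) -> (row=2, col=1)
  v (down): blocked, stay at (row=2, col=1)
  > (right): (row=2, col=1) -> (row=2, col=2)
  ^ (up): (row=2, col=2) -> (row=1, col=2)
  v (down): (row=1, col=2) -> (row=2, col=2)
  v (down): (row=2, col=2) -> (row=3, col=2)
Final: (row=3, col=2)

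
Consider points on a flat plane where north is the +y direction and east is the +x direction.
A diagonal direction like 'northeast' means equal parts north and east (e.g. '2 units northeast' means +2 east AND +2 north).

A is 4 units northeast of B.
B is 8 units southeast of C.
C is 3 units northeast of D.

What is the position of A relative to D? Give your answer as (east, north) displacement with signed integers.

Place D at the origin (east=0, north=0).
  C is 3 units northeast of D: delta (east=+3, north=+3); C at (east=3, north=3).
  B is 8 units southeast of C: delta (east=+8, north=-8); B at (east=11, north=-5).
  A is 4 units northeast of B: delta (east=+4, north=+4); A at (east=15, north=-1).
Therefore A relative to D: (east=15, north=-1).

Answer: A is at (east=15, north=-1) relative to D.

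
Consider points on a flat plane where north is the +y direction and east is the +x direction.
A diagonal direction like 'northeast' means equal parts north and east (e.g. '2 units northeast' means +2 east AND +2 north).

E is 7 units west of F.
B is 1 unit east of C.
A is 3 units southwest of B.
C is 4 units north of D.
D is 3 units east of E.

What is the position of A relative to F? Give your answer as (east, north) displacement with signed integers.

Place F at the origin (east=0, north=0).
  E is 7 units west of F: delta (east=-7, north=+0); E at (east=-7, north=0).
  D is 3 units east of E: delta (east=+3, north=+0); D at (east=-4, north=0).
  C is 4 units north of D: delta (east=+0, north=+4); C at (east=-4, north=4).
  B is 1 unit east of C: delta (east=+1, north=+0); B at (east=-3, north=4).
  A is 3 units southwest of B: delta (east=-3, north=-3); A at (east=-6, north=1).
Therefore A relative to F: (east=-6, north=1).

Answer: A is at (east=-6, north=1) relative to F.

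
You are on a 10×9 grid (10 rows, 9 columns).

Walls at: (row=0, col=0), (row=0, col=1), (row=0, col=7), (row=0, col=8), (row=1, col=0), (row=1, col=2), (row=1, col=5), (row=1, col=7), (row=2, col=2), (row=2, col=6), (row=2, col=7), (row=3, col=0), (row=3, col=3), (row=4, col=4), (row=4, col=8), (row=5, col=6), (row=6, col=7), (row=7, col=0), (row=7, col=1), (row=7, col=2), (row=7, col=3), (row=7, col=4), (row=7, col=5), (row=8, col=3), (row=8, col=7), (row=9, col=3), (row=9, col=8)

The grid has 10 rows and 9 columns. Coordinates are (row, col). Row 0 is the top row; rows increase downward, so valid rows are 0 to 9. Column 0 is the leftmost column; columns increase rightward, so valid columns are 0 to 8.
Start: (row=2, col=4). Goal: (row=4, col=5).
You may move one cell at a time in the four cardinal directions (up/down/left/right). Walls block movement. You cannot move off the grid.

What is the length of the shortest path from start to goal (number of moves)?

BFS from (row=2, col=4) until reaching (row=4, col=5):
  Distance 0: (row=2, col=4)
  Distance 1: (row=1, col=4), (row=2, col=3), (row=2, col=5), (row=3, col=4)
  Distance 2: (row=0, col=4), (row=1, col=3), (row=3, col=5)
  Distance 3: (row=0, col=3), (row=0, col=5), (row=3, col=6), (row=4, col=5)  <- goal reached here
One shortest path (3 moves): (row=2, col=4) -> (row=2, col=5) -> (row=3, col=5) -> (row=4, col=5)

Answer: Shortest path length: 3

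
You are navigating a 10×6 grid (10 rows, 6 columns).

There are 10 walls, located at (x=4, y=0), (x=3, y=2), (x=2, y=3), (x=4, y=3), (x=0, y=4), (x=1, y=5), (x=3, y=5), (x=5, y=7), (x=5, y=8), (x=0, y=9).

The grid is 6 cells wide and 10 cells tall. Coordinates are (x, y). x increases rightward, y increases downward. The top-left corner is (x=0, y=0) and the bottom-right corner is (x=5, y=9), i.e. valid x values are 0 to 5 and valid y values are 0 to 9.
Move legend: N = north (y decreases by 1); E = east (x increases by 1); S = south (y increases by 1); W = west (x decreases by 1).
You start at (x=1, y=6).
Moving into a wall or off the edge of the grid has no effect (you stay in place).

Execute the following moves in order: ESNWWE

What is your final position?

Answer: Final position: (x=1, y=6)

Derivation:
Start: (x=1, y=6)
  E (east): (x=1, y=6) -> (x=2, y=6)
  S (south): (x=2, y=6) -> (x=2, y=7)
  N (north): (x=2, y=7) -> (x=2, y=6)
  W (west): (x=2, y=6) -> (x=1, y=6)
  W (west): (x=1, y=6) -> (x=0, y=6)
  E (east): (x=0, y=6) -> (x=1, y=6)
Final: (x=1, y=6)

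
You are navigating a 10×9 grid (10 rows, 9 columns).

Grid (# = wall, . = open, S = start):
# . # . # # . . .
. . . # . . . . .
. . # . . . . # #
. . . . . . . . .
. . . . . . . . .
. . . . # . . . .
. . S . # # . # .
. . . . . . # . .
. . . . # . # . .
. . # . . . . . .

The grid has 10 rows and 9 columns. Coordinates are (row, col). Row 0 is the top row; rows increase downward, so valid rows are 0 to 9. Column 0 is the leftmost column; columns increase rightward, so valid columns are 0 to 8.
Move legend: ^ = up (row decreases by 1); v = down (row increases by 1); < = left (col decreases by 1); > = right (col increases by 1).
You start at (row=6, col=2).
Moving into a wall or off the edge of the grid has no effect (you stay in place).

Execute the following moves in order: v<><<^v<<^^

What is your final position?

Start: (row=6, col=2)
  v (down): (row=6, col=2) -> (row=7, col=2)
  < (left): (row=7, col=2) -> (row=7, col=1)
  > (right): (row=7, col=1) -> (row=7, col=2)
  < (left): (row=7, col=2) -> (row=7, col=1)
  < (left): (row=7, col=1) -> (row=7, col=0)
  ^ (up): (row=7, col=0) -> (row=6, col=0)
  v (down): (row=6, col=0) -> (row=7, col=0)
  < (left): blocked, stay at (row=7, col=0)
  < (left): blocked, stay at (row=7, col=0)
  ^ (up): (row=7, col=0) -> (row=6, col=0)
  ^ (up): (row=6, col=0) -> (row=5, col=0)
Final: (row=5, col=0)

Answer: Final position: (row=5, col=0)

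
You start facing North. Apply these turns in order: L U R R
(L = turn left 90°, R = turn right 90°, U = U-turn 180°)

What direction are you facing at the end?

Start: North
  L (left (90° counter-clockwise)) -> West
  U (U-turn (180°)) -> East
  R (right (90° clockwise)) -> South
  R (right (90° clockwise)) -> West
Final: West

Answer: Final heading: West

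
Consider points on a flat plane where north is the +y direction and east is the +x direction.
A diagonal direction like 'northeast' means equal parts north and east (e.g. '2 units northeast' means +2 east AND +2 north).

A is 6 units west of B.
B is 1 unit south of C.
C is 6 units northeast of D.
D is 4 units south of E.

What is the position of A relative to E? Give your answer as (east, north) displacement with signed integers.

Answer: A is at (east=0, north=1) relative to E.

Derivation:
Place E at the origin (east=0, north=0).
  D is 4 units south of E: delta (east=+0, north=-4); D at (east=0, north=-4).
  C is 6 units northeast of D: delta (east=+6, north=+6); C at (east=6, north=2).
  B is 1 unit south of C: delta (east=+0, north=-1); B at (east=6, north=1).
  A is 6 units west of B: delta (east=-6, north=+0); A at (east=0, north=1).
Therefore A relative to E: (east=0, north=1).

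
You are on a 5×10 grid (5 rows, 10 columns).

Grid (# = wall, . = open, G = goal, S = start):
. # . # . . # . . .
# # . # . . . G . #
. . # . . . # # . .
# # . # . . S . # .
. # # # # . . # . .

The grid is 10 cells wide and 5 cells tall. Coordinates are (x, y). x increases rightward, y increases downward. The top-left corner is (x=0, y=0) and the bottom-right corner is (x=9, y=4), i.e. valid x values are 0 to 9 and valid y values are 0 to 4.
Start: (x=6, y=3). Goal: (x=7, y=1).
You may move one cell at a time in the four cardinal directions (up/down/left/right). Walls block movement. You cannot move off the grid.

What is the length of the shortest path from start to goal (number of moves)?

BFS from (x=6, y=3) until reaching (x=7, y=1):
  Distance 0: (x=6, y=3)
  Distance 1: (x=5, y=3), (x=7, y=3), (x=6, y=4)
  Distance 2: (x=5, y=2), (x=4, y=3), (x=5, y=4)
  Distance 3: (x=5, y=1), (x=4, y=2)
  Distance 4: (x=5, y=0), (x=4, y=1), (x=6, y=1), (x=3, y=2)
  Distance 5: (x=4, y=0), (x=7, y=1)  <- goal reached here
One shortest path (5 moves): (x=6, y=3) -> (x=5, y=3) -> (x=5, y=2) -> (x=5, y=1) -> (x=6, y=1) -> (x=7, y=1)

Answer: Shortest path length: 5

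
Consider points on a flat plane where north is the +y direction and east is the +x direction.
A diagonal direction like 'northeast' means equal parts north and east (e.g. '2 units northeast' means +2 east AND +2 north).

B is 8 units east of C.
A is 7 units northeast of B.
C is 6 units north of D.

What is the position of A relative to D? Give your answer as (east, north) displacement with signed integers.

Answer: A is at (east=15, north=13) relative to D.

Derivation:
Place D at the origin (east=0, north=0).
  C is 6 units north of D: delta (east=+0, north=+6); C at (east=0, north=6).
  B is 8 units east of C: delta (east=+8, north=+0); B at (east=8, north=6).
  A is 7 units northeast of B: delta (east=+7, north=+7); A at (east=15, north=13).
Therefore A relative to D: (east=15, north=13).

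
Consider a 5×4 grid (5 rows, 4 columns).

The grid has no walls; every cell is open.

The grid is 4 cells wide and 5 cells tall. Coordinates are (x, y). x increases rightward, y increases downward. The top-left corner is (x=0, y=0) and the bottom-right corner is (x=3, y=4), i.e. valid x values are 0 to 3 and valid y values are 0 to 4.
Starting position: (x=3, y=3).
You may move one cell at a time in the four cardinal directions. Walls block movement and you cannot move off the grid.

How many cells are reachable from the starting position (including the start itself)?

BFS flood-fill from (x=3, y=3):
  Distance 0: (x=3, y=3)
  Distance 1: (x=3, y=2), (x=2, y=3), (x=3, y=4)
  Distance 2: (x=3, y=1), (x=2, y=2), (x=1, y=3), (x=2, y=4)
  Distance 3: (x=3, y=0), (x=2, y=1), (x=1, y=2), (x=0, y=3), (x=1, y=4)
  Distance 4: (x=2, y=0), (x=1, y=1), (x=0, y=2), (x=0, y=4)
  Distance 5: (x=1, y=0), (x=0, y=1)
  Distance 6: (x=0, y=0)
Total reachable: 20 (grid has 20 open cells total)

Answer: Reachable cells: 20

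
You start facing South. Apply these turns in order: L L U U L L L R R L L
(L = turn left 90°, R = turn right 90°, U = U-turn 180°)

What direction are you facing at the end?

Start: South
  L (left (90° counter-clockwise)) -> East
  L (left (90° counter-clockwise)) -> North
  U (U-turn (180°)) -> South
  U (U-turn (180°)) -> North
  L (left (90° counter-clockwise)) -> West
  L (left (90° counter-clockwise)) -> South
  L (left (90° counter-clockwise)) -> East
  R (right (90° clockwise)) -> South
  R (right (90° clockwise)) -> West
  L (left (90° counter-clockwise)) -> South
  L (left (90° counter-clockwise)) -> East
Final: East

Answer: Final heading: East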